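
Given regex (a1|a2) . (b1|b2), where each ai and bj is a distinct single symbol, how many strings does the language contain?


First group: 2 alternatives
Second group: 2 alternatives
Concatenation: each choice from group 1 pairs with each from group 2
Total = 2 x 2 = 4

4


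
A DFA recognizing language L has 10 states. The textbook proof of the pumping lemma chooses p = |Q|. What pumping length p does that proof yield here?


Pumping lemma for regular languages (standard proof):
Take p = |Q|, the number of DFA states.
Any string of length >= |Q| passes through |Q|+1 states while reading its first |Q| symbols,
so by pigeonhole some state repeats, giving the loop that can be pumped.
Here |Q| = 10
Therefore the proof uses p = 10

10


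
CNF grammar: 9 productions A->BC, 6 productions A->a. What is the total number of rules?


CNF allows two rule forms:
  A -> BC (binary): 9 rules
  A -> a (terminal): 6 rules
Total = 9 + 6 = 15

15


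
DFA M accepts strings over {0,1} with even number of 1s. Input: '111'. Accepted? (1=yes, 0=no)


DFA has 2 states: q_even (start, accept=yes) and q_odd
Processing string '111' character by character:
  Position 0: read '1', 1-count=1 -> q_odd
  Position 1: read '1', 1-count=2 -> q_even
  Position 2: read '1', 1-count=3 -> q_odd
Final state: q_odd, total 1s = 3 (odd); the DFA requires an even count -> reject

0


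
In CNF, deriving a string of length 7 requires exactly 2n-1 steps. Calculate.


Chomsky Normal Form derivation:
String length n = 7
Each step either:
  - Splits a nonterminal into two (n-1 such steps)
  - Converts a nonterminal to terminal (n such steps)
Total = (n-1) + n = 2n - 1
= 2(7) - 1
= 14 - 1
= 13

13


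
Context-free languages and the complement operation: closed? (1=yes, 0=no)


CFL closure properties:
  Closed under: union, concatenation, Kleene star
  NOT closed under: intersection, complement
Operation 'complement' is in not-closed list -> No (not closed)

0


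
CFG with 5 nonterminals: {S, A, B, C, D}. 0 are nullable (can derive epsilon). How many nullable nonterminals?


Nonterminals: {S, A, B, C, D}
A nonterminal is nullable if it can derive epsilon
Counting nullable nonterminals: 0
Total nullable = 0

0


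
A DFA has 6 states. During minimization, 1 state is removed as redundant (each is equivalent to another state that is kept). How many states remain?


Original DFA: 6 states
Redundant states removed: 1
Minimized states = original - removed
= 6 - 1
= 5

5


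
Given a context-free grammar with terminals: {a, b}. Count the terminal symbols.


Terminal symbols: a, b
Counting each: a (#1), b (#2)
Total = 2

2


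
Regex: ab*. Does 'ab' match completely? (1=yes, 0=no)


Pattern: ab*
String: 'ab'
Pattern requires: exactly one 'a' followed by zero or more 'b's
First char is 'a' -> OK
Rest 'b': all b's? Yes
Result: 1

1


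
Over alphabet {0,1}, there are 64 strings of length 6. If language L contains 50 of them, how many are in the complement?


Alphabet: {0,1}
String length: 6
Total strings of length 6 = 2^6 = 64
Strings in L = 50
Complement = total - |L|
= 64 - 50
= 14

14


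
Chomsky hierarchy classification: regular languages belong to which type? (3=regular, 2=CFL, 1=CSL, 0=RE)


Chomsky hierarchy levels:
  Type 3: Regular (DFA/NFA/regex)
  Type 2: Context-free (PDA)
  Type 1: Context-sensitive
  Type 0: Recursively enumerable (TM)
'regular' corresponds to Type 3

3


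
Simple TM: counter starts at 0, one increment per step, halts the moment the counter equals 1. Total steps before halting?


Counter starts at 0. Counting sequence:
  Step 1: counter = 1
Counter reached 1 -> halt
Total steps = 1

1


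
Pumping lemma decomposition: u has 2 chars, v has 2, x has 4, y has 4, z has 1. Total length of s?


|s| = |u| + |v| + |x| + |y| + |z|
= 2 + 2 + 4 + 4 + 1
= 4 + 4 + 5
= 8 + 5
= 13

13


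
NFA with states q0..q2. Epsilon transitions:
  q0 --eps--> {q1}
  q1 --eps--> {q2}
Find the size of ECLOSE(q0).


Starting from q0
Initialize closure = {q0}
Follow epsilon from q0 -> add q1
Follow epsilon from q1 -> add q2
Final closure: {q0, q1, q2}
Size = 3

3


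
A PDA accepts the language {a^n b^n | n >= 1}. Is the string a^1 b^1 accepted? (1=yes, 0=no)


Language requires equal numbers of a's and b's
PDA pushes for each 'a', pops for each 'b'
Number of a's = 1
Number of b's = 1
1 == 1 -> Accept

1


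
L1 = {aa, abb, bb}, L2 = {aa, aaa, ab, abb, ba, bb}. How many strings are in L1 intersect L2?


L1 = {aa, abb, bb}
L2 = {aa, aaa, ab, abb, ba, bb}
Checking each string in L1 against L2:
  'aa': in L2? Yes
  'abb': in L2? Yes
  'bb': in L2? Yes
Intersection = {aa, abb, bb}
|L1 ∩ L2| = 3

3


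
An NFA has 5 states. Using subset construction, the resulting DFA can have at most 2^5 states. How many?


NFA has 5 states
Subset construction: each DFA state = subset of NFA states
Maximum subsets = 2^5
2^5 = 32

32


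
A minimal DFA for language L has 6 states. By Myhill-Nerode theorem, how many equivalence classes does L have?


Myhill-Nerode theorem:
Number of equivalence classes = number of states in minimal DFA
Minimal DFA states = 6
Therefore equivalence classes = 6

6


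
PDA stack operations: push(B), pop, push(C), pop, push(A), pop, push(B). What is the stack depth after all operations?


Tracing stack operations:
  push(B) -> stack = [B], depth=1
  pop -> removed B, stack = [], depth=0
  push(C) -> stack = [C], depth=1
  pop -> removed C, stack = [], depth=0
  push(A) -> stack = [A], depth=1
  pop -> removed A, stack = [], depth=0
  push(B) -> stack = [B], depth=1
Final depth = 1

1


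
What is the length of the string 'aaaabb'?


String: 'aaaabb'
Counting characters:
  'a' appears 4 time(s)
  'b' appears 2 time(s)
Total length = 4 + 2 = 6

6


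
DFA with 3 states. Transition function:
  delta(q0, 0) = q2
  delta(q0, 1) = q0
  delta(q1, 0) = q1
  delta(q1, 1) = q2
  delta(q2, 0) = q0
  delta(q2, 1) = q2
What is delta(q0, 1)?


Looking up transition function:
delta(q0, 1) in the table
Row: q0, Column: 1
Result: q0

q0


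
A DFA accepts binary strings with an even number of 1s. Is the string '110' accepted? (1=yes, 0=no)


DFA has 2 states: q_even (start, accept=yes) and q_odd
Processing string '110' character by character:
  Position 0: read '1', 1-count=1 -> q_odd
  Position 1: read '1', 1-count=2 -> q_even
  Position 2: read '0', 1-count=2 -> q_even (no change)
Final state: q_even, total 1s = 2 (even); the DFA requires an even count -> accept

1


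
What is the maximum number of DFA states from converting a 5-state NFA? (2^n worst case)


NFA has 5 states
Subset construction: each DFA state = subset of NFA states
Maximum subsets = 2^5
2^5 = 32

32


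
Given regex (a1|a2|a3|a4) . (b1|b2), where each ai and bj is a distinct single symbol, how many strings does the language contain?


First group: 4 alternatives
Second group: 2 alternatives
Concatenation: each choice from group 1 pairs with each from group 2
Total = 4 x 2 = 8

8


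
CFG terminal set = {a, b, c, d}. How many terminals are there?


Terminal symbols: a, b, c, d
Counting each: a (#1), b (#2), c (#3), d (#4)
Total = 4

4


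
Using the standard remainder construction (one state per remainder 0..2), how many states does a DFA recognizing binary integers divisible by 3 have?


Divisibility by 3 is tracked via the remainder mod 3: 0, 1, ..., 2
The construction assigns one state to each remainder
Number of remainders = 3

3


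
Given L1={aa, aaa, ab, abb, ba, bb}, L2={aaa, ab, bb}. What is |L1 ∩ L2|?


L1 = {aa, aaa, ab, abb, ba, bb}
L2 = {aaa, ab, bb}
Checking each string in L1 against L2:
  'aa': in L2? No
  'aaa': in L2? Yes
  'ab': in L2? Yes
  'abb': in L2? No
  'ba': in L2? No
  'bb': in L2? Yes
Intersection = {aaa, ab, bb}
|L1 ∩ L2| = 3

3


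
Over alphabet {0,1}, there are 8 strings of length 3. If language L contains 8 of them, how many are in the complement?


Alphabet: {0,1}
String length: 3
Total strings of length 3 = 2^3 = 8
Strings in L = 8
Complement = total - |L|
= 8 - 8
= 0

0


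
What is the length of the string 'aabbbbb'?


String: 'aabbbbb'
Counting characters:
  'a' appears 2 time(s)
  'b' appears 5 time(s)
Total length = 2 + 5 = 7

7


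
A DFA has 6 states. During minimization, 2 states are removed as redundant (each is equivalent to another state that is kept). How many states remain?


Original DFA: 6 states
Redundant states removed: 2
Minimized states = original - removed
= 6 - 2
= 4

4


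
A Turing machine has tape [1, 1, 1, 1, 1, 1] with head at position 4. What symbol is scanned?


Tape: [1, 1, 1, 1, 1, 1]
Positions: 0 1 2 3 4 5
Values:    1 1 1 1 1 1
Head at position 4
tape[4] = 1

1


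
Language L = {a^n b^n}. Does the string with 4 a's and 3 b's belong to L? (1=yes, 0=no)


Language requires equal numbers of a's and b's
PDA pushes for each 'a', pops for each 'b'
Number of a's = 4
Number of b's = 3
4 != 3 -> Reject

0


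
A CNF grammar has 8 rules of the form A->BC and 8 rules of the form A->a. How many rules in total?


CNF allows two rule forms:
  A -> BC (binary): 8 rules
  A -> a (terminal): 8 rules
Total = 8 + 8 = 16

16


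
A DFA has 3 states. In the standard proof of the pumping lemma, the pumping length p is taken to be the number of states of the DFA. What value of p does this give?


Pumping lemma for regular languages (standard proof):
Take p = |Q|, the number of DFA states.
Any string of length >= |Q| passes through |Q|+1 states while reading its first |Q| symbols,
so by pigeonhole some state repeats, giving the loop that can be pumped.
Here |Q| = 3
Therefore the proof uses p = 3

3


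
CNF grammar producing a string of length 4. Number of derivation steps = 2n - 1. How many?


Chomsky Normal Form derivation:
String length n = 4
Each step either:
  - Splits a nonterminal into two (n-1 such steps)
  - Converts a nonterminal to terminal (n such steps)
Total = (n-1) + n = 2n - 1
= 2(4) - 1
= 8 - 1
= 7

7


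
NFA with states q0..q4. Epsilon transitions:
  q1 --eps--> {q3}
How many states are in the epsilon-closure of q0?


Starting from q0
Initialize closure = {q0}
q0 has no outgoing epsilon transitions -> nothing to add
Final closure: {q0}
Size = 1

1


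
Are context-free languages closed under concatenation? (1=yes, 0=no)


CFL closure properties:
  Closed under: union, concatenation, Kleene star
  NOT closed under: intersection, complement
Operation 'concatenation' is in closed list -> Yes (closed)

1


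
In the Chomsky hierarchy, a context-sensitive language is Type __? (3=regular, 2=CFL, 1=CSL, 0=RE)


Chomsky hierarchy levels:
  Type 3: Regular (DFA/NFA/regex)
  Type 2: Context-free (PDA)
  Type 1: Context-sensitive
  Type 0: Recursively enumerable (TM)
'context-sensitive' corresponds to Type 1

1


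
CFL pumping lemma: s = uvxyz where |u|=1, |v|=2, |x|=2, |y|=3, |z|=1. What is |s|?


|s| = |u| + |v| + |x| + |y| + |z|
= 1 + 2 + 2 + 3 + 1
= 3 + 2 + 4
= 5 + 4
= 9

9


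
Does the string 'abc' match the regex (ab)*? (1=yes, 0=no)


Pattern: (ab)*
String: 'abc'
Pattern requires: zero or more repetitions of 'ab'
Length 3 is odd -> cannot be (ab)* -> no match
Result: 0

0


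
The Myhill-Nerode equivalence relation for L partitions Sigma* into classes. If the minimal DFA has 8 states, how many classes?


Myhill-Nerode theorem:
Number of equivalence classes = number of states in minimal DFA
Minimal DFA states = 8
Therefore equivalence classes = 8

8


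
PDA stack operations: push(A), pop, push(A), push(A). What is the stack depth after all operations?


Tracing stack operations:
  push(A) -> stack = [A], depth=1
  pop -> removed A, stack = [], depth=0
  push(A) -> stack = [A], depth=1
  push(A) -> stack = [A,A], depth=2
Final depth = 2

2


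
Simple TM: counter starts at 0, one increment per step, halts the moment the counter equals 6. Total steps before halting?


Counter starts at 0. Counting sequence:
  Step 1: counter = 1
  Step 2: counter = 2
  Step 3: counter = 3
  Step 4: counter = 4
  Step 5: counter = 5
  Step 6: counter = 6
Counter reached 6 -> halt
Total steps = 6

6


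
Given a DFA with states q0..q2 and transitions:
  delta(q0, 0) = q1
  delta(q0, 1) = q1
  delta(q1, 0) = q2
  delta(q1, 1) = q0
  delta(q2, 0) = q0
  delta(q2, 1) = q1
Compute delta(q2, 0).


Looking up transition function:
delta(q2, 0) in the table
Row: q2, Column: 0
Result: q0

q0


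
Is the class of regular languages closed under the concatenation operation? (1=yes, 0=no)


Regular languages are closed under:
- Union (DFA product construction)
- Intersection (DFA product construction)
- Complement (swap accept/reject states)
- Concatenation (NFA construction)
- Kleene star (NFA construction)
concatenation is in this list
Therefore: closed

1


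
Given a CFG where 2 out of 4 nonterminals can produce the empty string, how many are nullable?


Nonterminals: {S, A, B, C}
A nonterminal is nullable if it can derive epsilon
Counting nullable nonterminals: 2
Total nullable = 2

2


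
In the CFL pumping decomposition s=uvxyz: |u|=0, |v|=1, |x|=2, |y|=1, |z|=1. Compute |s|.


|s| = |u| + |v| + |x| + |y| + |z|
= 0 + 1 + 2 + 1 + 1
= 1 + 2 + 2
= 3 + 2
= 5

5


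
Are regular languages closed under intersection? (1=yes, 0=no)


Regular languages are closed under:
- Union (DFA product construction)
- Intersection (DFA product construction)
- Complement (swap accept/reject states)
- Concatenation (NFA construction)
- Kleene star (NFA construction)
intersection is in this list
Therefore: closed

1


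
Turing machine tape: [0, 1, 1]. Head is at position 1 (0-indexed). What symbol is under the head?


Tape: [0, 1, 1]
Positions: 0 1 2
Values:    0 1 1
Head at position 1
tape[1] = 1

1


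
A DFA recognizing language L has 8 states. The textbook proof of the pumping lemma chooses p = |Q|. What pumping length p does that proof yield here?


Pumping lemma for regular languages (standard proof):
Take p = |Q|, the number of DFA states.
Any string of length >= |Q| passes through |Q|+1 states while reading its first |Q| symbols,
so by pigeonhole some state repeats, giving the loop that can be pumped.
Here |Q| = 8
Therefore the proof uses p = 8

8


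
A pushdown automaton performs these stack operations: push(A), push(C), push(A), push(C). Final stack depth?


Tracing stack operations:
  push(A) -> stack = [A], depth=1
  push(C) -> stack = [A,C], depth=2
  push(A) -> stack = [A,C,A], depth=3
  push(C) -> stack = [A,C,A,C], depth=4
Final depth = 4

4


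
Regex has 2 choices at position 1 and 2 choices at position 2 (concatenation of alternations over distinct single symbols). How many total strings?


First group: 2 alternatives
Second group: 2 alternatives
Concatenation: each choice from group 1 pairs with each from group 2
Total = 2 x 2 = 4

4


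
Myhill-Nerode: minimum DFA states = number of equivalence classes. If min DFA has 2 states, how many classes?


Myhill-Nerode theorem:
Number of equivalence classes = number of states in minimal DFA
Minimal DFA states = 2
Therefore equivalence classes = 2

2


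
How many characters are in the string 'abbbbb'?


String: 'abbbbb'
Counting characters:
  'a' appears 1 time(s)
  'b' appears 5 time(s)
Total length = 1 + 5 = 6

6


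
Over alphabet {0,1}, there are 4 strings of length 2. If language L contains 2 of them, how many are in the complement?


Alphabet: {0,1}
String length: 2
Total strings of length 2 = 2^2 = 4
Strings in L = 2
Complement = total - |L|
= 4 - 2
= 2

2


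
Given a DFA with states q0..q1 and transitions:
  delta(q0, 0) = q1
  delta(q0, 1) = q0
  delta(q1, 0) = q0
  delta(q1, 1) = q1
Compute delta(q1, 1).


Looking up transition function:
delta(q1, 1) in the table
Row: q1, Column: 1
Result: q1

q1


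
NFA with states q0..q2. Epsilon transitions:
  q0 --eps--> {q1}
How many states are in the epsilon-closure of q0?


Starting from q0
Initialize closure = {q0}
Follow epsilon from q0 -> add q1
Final closure: {q0, q1}
Size = 2

2


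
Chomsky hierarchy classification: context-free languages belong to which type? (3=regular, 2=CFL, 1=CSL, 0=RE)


Chomsky hierarchy levels:
  Type 3: Regular (DFA/NFA/regex)
  Type 2: Context-free (PDA)
  Type 1: Context-sensitive
  Type 0: Recursively enumerable (TM)
'context-free' corresponds to Type 2

2


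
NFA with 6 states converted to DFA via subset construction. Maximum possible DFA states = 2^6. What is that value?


NFA has 6 states
Subset construction: each DFA state = subset of NFA states
Maximum subsets = 2^6
2^6 = 64

64


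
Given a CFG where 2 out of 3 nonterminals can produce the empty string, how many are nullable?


Nonterminals: {S, A, B}
A nonterminal is nullable if it can derive epsilon
Counting nullable nonterminals: 2
Total nullable = 2

2


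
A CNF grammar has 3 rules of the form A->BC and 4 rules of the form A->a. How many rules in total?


CNF allows two rule forms:
  A -> BC (binary): 3 rules
  A -> a (terminal): 4 rules
Total = 3 + 4 = 7

7


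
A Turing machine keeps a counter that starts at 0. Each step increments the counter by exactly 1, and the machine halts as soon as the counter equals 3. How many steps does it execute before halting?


Counter starts at 0. Counting sequence:
  Step 1: counter = 1
  Step 2: counter = 2
  Step 3: counter = 3
Counter reached 3 -> halt
Total steps = 3

3


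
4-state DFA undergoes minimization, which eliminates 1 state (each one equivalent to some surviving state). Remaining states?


Original DFA: 4 states
Redundant states removed: 1
Minimized states = original - removed
= 4 - 1
= 3

3


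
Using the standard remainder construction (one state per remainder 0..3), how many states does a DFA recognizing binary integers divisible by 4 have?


Divisibility by 4 is tracked via the remainder mod 4: 0, 1, ..., 3
The construction assigns one state to each remainder
Number of remainders = 4

4


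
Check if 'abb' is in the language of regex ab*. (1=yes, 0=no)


Pattern: ab*
String: 'abb'
Pattern requires: exactly one 'a' followed by zero or more 'b's
First char is 'a' -> OK
Rest 'bb': all b's? Yes
Result: 1

1


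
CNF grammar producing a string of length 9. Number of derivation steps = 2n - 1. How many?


Chomsky Normal Form derivation:
String length n = 9
Each step either:
  - Splits a nonterminal into two (n-1 such steps)
  - Converts a nonterminal to terminal (n such steps)
Total = (n-1) + n = 2n - 1
= 2(9) - 1
= 18 - 1
= 17

17


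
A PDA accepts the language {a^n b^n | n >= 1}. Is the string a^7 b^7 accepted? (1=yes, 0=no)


Language requires equal numbers of a's and b's
PDA pushes for each 'a', pops for each 'b'
Number of a's = 7
Number of b's = 7
7 == 7 -> Accept

1


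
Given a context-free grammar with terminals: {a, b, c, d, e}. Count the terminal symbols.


Terminal symbols: a, b, c, d, e
Counting each: a (#1), b (#2), c (#3), d (#4), e (#5)
Total = 5

5


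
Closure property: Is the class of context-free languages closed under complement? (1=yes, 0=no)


CFL closure properties:
  Closed under: union, concatenation, Kleene star
  NOT closed under: intersection, complement
Operation 'complement' is in not-closed list -> No (not closed)

0


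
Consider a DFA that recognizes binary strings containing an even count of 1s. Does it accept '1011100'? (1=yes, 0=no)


DFA has 2 states: q_even (start, accept=yes) and q_odd
Processing string '1011100' character by character:
  Position 0: read '1', 1-count=1 -> q_odd
  Position 1: read '0', 1-count=1 -> q_odd (no change)
  Position 2: read '1', 1-count=2 -> q_even
  Position 3: read '1', 1-count=3 -> q_odd
  Position 4: read '1', 1-count=4 -> q_even
  Position 5: read '0', 1-count=4 -> q_even (no change)
  Position 6: read '0', 1-count=4 -> q_even (no change)
Final state: q_even, total 1s = 4 (even); the DFA requires an even count -> accept

1


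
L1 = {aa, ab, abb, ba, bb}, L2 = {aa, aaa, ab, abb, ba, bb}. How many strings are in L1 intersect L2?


L1 = {aa, ab, abb, ba, bb}
L2 = {aa, aaa, ab, abb, ba, bb}
Checking each string in L1 against L2:
  'aa': in L2? Yes
  'ab': in L2? Yes
  'abb': in L2? Yes
  'ba': in L2? Yes
  'bb': in L2? Yes
Intersection = {aa, ab, abb, ba, bb}
|L1 ∩ L2| = 5

5


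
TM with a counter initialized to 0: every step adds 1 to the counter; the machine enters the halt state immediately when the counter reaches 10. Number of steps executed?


Counter starts at 0. Counting sequence:
  Step 1: counter = 1
  Step 2: counter = 2
  Step 3: counter = 3
  Step 4: counter = 4
  Step 5: counter = 5
  Step 6: counter = 6
  ...
  Step 10: counter = 10
Counter reached 10 -> halt
Total steps = 10

10


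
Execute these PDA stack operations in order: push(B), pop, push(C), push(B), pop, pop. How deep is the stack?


Tracing stack operations:
  push(B) -> stack = [B], depth=1
  pop -> removed B, stack = [], depth=0
  push(C) -> stack = [C], depth=1
  push(B) -> stack = [C,B], depth=2
  pop -> removed B, stack = [C], depth=1
  pop -> removed C, stack = [], depth=0
Final depth = 0

0


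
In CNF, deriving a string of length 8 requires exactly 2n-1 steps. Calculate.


Chomsky Normal Form derivation:
String length n = 8
Each step either:
  - Splits a nonterminal into two (n-1 such steps)
  - Converts a nonterminal to terminal (n such steps)
Total = (n-1) + n = 2n - 1
= 2(8) - 1
= 16 - 1
= 15

15


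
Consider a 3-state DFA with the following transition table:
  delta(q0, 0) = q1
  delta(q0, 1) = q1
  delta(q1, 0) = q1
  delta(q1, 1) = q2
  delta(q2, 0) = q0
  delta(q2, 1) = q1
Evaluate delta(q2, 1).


Looking up transition function:
delta(q2, 1) in the table
Row: q2, Column: 1
Result: q1

q1


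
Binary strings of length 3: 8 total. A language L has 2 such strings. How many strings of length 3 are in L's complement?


Alphabet: {0,1}
String length: 3
Total strings of length 3 = 2^3 = 8
Strings in L = 2
Complement = total - |L|
= 8 - 2
= 6

6


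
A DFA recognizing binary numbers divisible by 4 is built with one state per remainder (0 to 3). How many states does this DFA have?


Divisibility by 4 is tracked via the remainder mod 4: 0, 1, ..., 3
The construction assigns one state to each remainder
Number of remainders = 4

4


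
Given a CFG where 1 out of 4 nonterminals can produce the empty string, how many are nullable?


Nonterminals: {S, A, B, C}
A nonterminal is nullable if it can derive epsilon
Counting nullable nonterminals: 1
Total nullable = 1

1


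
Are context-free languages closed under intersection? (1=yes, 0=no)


CFL closure properties:
  Closed under: union, concatenation, Kleene star
  NOT closed under: intersection, complement
Operation 'intersection' is in not-closed list -> No (not closed)

0


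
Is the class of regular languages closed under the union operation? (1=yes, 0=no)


Regular languages are closed under:
- Union (DFA product construction)
- Intersection (DFA product construction)
- Complement (swap accept/reject states)
- Concatenation (NFA construction)
- Kleene star (NFA construction)
union is in this list
Therefore: closed

1


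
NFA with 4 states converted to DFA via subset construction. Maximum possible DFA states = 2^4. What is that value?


NFA has 4 states
Subset construction: each DFA state = subset of NFA states
Maximum subsets = 2^4
2^4 = 16

16


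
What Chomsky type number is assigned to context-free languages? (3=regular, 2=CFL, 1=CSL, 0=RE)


Chomsky hierarchy levels:
  Type 3: Regular (DFA/NFA/regex)
  Type 2: Context-free (PDA)
  Type 1: Context-sensitive
  Type 0: Recursively enumerable (TM)
'context-free' corresponds to Type 2

2


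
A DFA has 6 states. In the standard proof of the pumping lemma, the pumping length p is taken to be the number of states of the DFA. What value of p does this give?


Pumping lemma for regular languages (standard proof):
Take p = |Q|, the number of DFA states.
Any string of length >= |Q| passes through |Q|+1 states while reading its first |Q| symbols,
so by pigeonhole some state repeats, giving the loop that can be pumped.
Here |Q| = 6
Therefore the proof uses p = 6

6


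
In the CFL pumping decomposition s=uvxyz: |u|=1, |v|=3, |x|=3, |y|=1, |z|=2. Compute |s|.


|s| = |u| + |v| + |x| + |y| + |z|
= 1 + 3 + 3 + 1 + 2
= 4 + 3 + 3
= 7 + 3
= 10

10


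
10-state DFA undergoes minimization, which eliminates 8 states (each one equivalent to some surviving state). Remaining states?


Original DFA: 10 states
Redundant states removed: 8
Minimized states = original - removed
= 10 - 8
= 2

2


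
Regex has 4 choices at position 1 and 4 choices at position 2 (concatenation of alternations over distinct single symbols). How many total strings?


First group: 4 alternatives
Second group: 4 alternatives
Concatenation: each choice from group 1 pairs with each from group 2
Total = 4 x 4 = 16

16


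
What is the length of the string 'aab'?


String: 'aab'
Counting characters:
  'a' appears 2 time(s)
  'b' appears 1 time(s)
Total length = 2 + 1 = 3

3


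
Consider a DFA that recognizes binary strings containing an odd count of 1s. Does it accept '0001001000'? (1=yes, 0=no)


DFA has 2 states: q_even (start, accept=no) and q_odd
Processing string '0001001000' character by character:
  Position 0: read '0', 1-count=0 -> q_even (no change)
  Position 1: read '0', 1-count=0 -> q_even (no change)
  Position 2: read '0', 1-count=0 -> q_even (no change)
  Position 3: read '1', 1-count=1 -> q_odd
  Position 4: read '0', 1-count=1 -> q_odd (no change)
  Position 5: read '0', 1-count=1 -> q_odd (no change)
  Position 6: read '1', 1-count=2 -> q_even
  Position 7: read '0', 1-count=2 -> q_even (no change)
  Position 8: read '0', 1-count=2 -> q_even (no change)
  Position 9: read '0', 1-count=2 -> q_even (no change)
Final state: q_even, total 1s = 2 (even); the DFA requires an odd count -> reject

0


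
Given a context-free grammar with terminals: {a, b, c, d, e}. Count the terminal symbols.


Terminal symbols: a, b, c, d, e
Counting each: a (#1), b (#2), c (#3), d (#4), e (#5)
Total = 5

5


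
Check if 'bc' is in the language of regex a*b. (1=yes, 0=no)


Pattern: a*b
String: 'bc'
Pattern requires: zero or more 'a's followed by exactly one 'b'
Found 0 leading 'a's
Remaining: 'bc'
Remaining is not 'b' -> no match
Result: 0

0


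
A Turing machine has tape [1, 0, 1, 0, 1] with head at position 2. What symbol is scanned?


Tape: [1, 0, 1, 0, 1]
Positions: 0 1 2 3 4
Values:    1 0 1 0 1
Head at position 2
tape[2] = 1

1


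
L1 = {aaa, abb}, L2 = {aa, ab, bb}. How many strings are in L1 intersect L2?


L1 = {aaa, abb}
L2 = {aa, ab, bb}
Checking each string in L1 against L2:
  'aaa': in L2? No
  'abb': in L2? No
Intersection = {}
|L1 ∩ L2| = 0

0


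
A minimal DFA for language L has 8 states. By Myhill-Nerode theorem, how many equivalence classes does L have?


Myhill-Nerode theorem:
Number of equivalence classes = number of states in minimal DFA
Minimal DFA states = 8
Therefore equivalence classes = 8

8


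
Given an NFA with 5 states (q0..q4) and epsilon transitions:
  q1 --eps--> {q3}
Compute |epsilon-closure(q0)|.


Starting from q0
Initialize closure = {q0}
q0 has no outgoing epsilon transitions -> nothing to add
Final closure: {q0}
Size = 1

1


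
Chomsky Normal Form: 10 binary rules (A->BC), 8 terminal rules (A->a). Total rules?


CNF allows two rule forms:
  A -> BC (binary): 10 rules
  A -> a (terminal): 8 rules
Total = 10 + 8 = 18

18


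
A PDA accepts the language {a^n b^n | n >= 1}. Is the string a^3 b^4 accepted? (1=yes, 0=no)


Language requires equal numbers of a's and b's
PDA pushes for each 'a', pops for each 'b'
Number of a's = 3
Number of b's = 4
3 != 4 -> Reject

0


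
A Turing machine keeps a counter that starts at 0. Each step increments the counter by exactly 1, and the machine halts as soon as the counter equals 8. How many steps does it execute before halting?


Counter starts at 0. Counting sequence:
  Step 1: counter = 1
  Step 2: counter = 2
  Step 3: counter = 3
  Step 4: counter = 4
  Step 5: counter = 5
  Step 6: counter = 6
  Step 7: counter = 7
  Step 8: counter = 8
Counter reached 8 -> halt
Total steps = 8

8


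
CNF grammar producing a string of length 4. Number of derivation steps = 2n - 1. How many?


Chomsky Normal Form derivation:
String length n = 4
Each step either:
  - Splits a nonterminal into two (n-1 such steps)
  - Converts a nonterminal to terminal (n such steps)
Total = (n-1) + n = 2n - 1
= 2(4) - 1
= 8 - 1
= 7

7


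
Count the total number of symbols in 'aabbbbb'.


String: 'aabbbbb'
Counting characters:
  'a' appears 2 time(s)
  'b' appears 5 time(s)
Total length = 2 + 5 = 7

7


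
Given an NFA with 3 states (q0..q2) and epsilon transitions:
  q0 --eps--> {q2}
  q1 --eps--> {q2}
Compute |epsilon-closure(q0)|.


Starting from q0
Initialize closure = {q0}
Follow epsilon from q0 -> add q2
Final closure: {q0, q2}
Size = 2

2


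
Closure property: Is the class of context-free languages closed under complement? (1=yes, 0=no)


CFL closure properties:
  Closed under: union, concatenation, Kleene star
  NOT closed under: intersection, complement
Operation 'complement' is in not-closed list -> No (not closed)

0


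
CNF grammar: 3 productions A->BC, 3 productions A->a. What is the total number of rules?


CNF allows two rule forms:
  A -> BC (binary): 3 rules
  A -> a (terminal): 3 rules
Total = 3 + 3 = 6

6


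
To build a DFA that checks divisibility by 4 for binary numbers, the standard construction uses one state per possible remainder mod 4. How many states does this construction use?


Divisibility by 4 is tracked via the remainder mod 4: 0, 1, ..., 3
The construction assigns one state to each remainder
Number of remainders = 4

4


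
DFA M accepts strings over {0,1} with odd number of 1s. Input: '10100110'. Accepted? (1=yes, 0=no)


DFA has 2 states: q_even (start, accept=no) and q_odd
Processing string '10100110' character by character:
  Position 0: read '1', 1-count=1 -> q_odd
  Position 1: read '0', 1-count=1 -> q_odd (no change)
  Position 2: read '1', 1-count=2 -> q_even
  Position 3: read '0', 1-count=2 -> q_even (no change)
  Position 4: read '0', 1-count=2 -> q_even (no change)
  Position 5: read '1', 1-count=3 -> q_odd
  Position 6: read '1', 1-count=4 -> q_even
  Position 7: read '0', 1-count=4 -> q_even (no change)
Final state: q_even, total 1s = 4 (even); the DFA requires an odd count -> reject

0


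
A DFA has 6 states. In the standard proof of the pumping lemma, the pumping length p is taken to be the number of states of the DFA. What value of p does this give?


Pumping lemma for regular languages (standard proof):
Take p = |Q|, the number of DFA states.
Any string of length >= |Q| passes through |Q|+1 states while reading its first |Q| symbols,
so by pigeonhole some state repeats, giving the loop that can be pumped.
Here |Q| = 6
Therefore the proof uses p = 6

6


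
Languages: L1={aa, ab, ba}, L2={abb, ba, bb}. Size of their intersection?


L1 = {aa, ab, ba}
L2 = {abb, ba, bb}
Checking each string in L1 against L2:
  'aa': in L2? No
  'ab': in L2? No
  'ba': in L2? Yes
Intersection = {ba}
|L1 ∩ L2| = 1

1


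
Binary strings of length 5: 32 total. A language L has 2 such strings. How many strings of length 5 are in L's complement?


Alphabet: {0,1}
String length: 5
Total strings of length 5 = 2^5 = 32
Strings in L = 2
Complement = total - |L|
= 32 - 2
= 30

30


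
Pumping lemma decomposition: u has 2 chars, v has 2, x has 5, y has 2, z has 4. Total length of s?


|s| = |u| + |v| + |x| + |y| + |z|
= 2 + 2 + 5 + 2 + 4
= 4 + 5 + 6
= 9 + 6
= 15

15


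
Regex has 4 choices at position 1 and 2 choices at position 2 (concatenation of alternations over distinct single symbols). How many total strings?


First group: 4 alternatives
Second group: 2 alternatives
Concatenation: each choice from group 1 pairs with each from group 2
Total = 4 x 2 = 8

8


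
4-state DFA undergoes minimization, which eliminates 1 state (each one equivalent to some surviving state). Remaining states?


Original DFA: 4 states
Redundant states removed: 1
Minimized states = original - removed
= 4 - 1
= 3

3


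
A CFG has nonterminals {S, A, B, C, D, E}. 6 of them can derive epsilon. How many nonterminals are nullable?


Nonterminals: {S, A, B, C, D, E}
A nonterminal is nullable if it can derive epsilon
Counting nullable nonterminals: 6
Total nullable = 6

6


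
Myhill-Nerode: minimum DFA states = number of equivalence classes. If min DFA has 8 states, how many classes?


Myhill-Nerode theorem:
Number of equivalence classes = number of states in minimal DFA
Minimal DFA states = 8
Therefore equivalence classes = 8

8


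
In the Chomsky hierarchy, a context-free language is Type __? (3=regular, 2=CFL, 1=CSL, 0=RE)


Chomsky hierarchy levels:
  Type 3: Regular (DFA/NFA/regex)
  Type 2: Context-free (PDA)
  Type 1: Context-sensitive
  Type 0: Recursively enumerable (TM)
'context-free' corresponds to Type 2

2


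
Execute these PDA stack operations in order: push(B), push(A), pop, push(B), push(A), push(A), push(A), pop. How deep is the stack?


Tracing stack operations:
  push(B) -> stack = [B], depth=1
  push(A) -> stack = [B,A], depth=2
  pop -> removed A, stack = [B], depth=1
  push(B) -> stack = [B,B], depth=2
  push(A) -> stack = [B,B,A], depth=3
  push(A) -> stack = [B,B,A,A], depth=4
  push(A) -> stack = [B,B,A,A,A], depth=5
  pop -> removed A, stack = [B,B,A,A], depth=4
Final depth = 4

4


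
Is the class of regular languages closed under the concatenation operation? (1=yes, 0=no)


Regular languages are closed under:
- Union (DFA product construction)
- Intersection (DFA product construction)
- Complement (swap accept/reject states)
- Concatenation (NFA construction)
- Kleene star (NFA construction)
concatenation is in this list
Therefore: closed

1


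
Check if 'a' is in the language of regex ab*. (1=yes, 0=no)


Pattern: ab*
String: 'a'
Pattern requires: exactly one 'a' followed by zero or more 'b's
First char is 'a' -> OK
Rest '': all b's? Yes
Result: 1

1


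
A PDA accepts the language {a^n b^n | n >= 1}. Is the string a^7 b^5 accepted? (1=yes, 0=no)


Language requires equal numbers of a's and b's
PDA pushes for each 'a', pops for each 'b'
Number of a's = 7
Number of b's = 5
7 != 5 -> Reject

0


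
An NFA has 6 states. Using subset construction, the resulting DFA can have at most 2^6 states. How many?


NFA has 6 states
Subset construction: each DFA state = subset of NFA states
Maximum subsets = 2^6
2^6 = 64

64


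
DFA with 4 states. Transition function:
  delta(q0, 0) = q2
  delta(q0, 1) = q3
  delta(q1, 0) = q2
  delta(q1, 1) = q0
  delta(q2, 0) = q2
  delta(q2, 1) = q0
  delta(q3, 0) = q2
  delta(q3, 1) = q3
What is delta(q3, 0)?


Looking up transition function:
delta(q3, 0) in the table
Row: q3, Column: 0
Result: q2

q2


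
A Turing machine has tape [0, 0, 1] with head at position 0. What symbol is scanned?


Tape: [0, 0, 1]
Positions: 0 1 2
Values:    0 0 1
Head at position 0
tape[0] = 0

0


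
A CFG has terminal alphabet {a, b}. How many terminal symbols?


Terminal symbols: a, b
Counting each: a (#1), b (#2)
Total = 2

2


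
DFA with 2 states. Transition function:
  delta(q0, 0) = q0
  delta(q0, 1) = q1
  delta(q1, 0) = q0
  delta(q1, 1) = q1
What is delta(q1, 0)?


Looking up transition function:
delta(q1, 0) in the table
Row: q1, Column: 0
Result: q0

q0


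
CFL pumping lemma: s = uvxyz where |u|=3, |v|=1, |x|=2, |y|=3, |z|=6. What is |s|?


|s| = |u| + |v| + |x| + |y| + |z|
= 3 + 1 + 2 + 3 + 6
= 4 + 2 + 9
= 6 + 9
= 15

15


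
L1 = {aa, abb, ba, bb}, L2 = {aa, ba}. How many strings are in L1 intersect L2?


L1 = {aa, abb, ba, bb}
L2 = {aa, ba}
Checking each string in L1 against L2:
  'aa': in L2? Yes
  'abb': in L2? No
  'ba': in L2? Yes
  'bb': in L2? No
Intersection = {aa, ba}
|L1 ∩ L2| = 2

2


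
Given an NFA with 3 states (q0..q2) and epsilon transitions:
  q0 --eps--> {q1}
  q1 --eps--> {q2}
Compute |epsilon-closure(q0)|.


Starting from q0
Initialize closure = {q0}
Follow epsilon from q0 -> add q1
Follow epsilon from q1 -> add q2
Final closure: {q0, q1, q2}
Size = 3

3


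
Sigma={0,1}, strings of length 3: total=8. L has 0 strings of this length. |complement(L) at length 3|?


Alphabet: {0,1}
String length: 3
Total strings of length 3 = 2^3 = 8
Strings in L = 0
Complement = total - |L|
= 8 - 0
= 8

8


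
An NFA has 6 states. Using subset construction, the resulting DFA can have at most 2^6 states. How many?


NFA has 6 states
Subset construction: each DFA state = subset of NFA states
Maximum subsets = 2^6
2^6 = 64

64


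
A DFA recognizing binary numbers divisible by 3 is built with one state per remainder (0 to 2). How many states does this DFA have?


Divisibility by 3 is tracked via the remainder mod 3: 0, 1, ..., 2
The construction assigns one state to each remainder
Number of remainders = 3

3


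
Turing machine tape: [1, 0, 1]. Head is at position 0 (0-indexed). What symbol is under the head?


Tape: [1, 0, 1]
Positions: 0 1 2
Values:    1 0 1
Head at position 0
tape[0] = 1

1


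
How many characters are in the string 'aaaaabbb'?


String: 'aaaaabbb'
Counting characters:
  'a' appears 5 time(s)
  'b' appears 3 time(s)
Total length = 5 + 3 = 8

8


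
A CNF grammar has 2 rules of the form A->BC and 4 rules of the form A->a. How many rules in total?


CNF allows two rule forms:
  A -> BC (binary): 2 rules
  A -> a (terminal): 4 rules
Total = 2 + 4 = 6

6


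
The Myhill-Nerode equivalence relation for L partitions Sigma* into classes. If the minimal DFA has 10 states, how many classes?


Myhill-Nerode theorem:
Number of equivalence classes = number of states in minimal DFA
Minimal DFA states = 10
Therefore equivalence classes = 10

10


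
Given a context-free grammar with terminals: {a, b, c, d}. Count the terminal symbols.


Terminal symbols: a, b, c, d
Counting each: a (#1), b (#2), c (#3), d (#4)
Total = 4

4


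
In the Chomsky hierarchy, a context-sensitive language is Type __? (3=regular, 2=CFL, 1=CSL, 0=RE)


Chomsky hierarchy levels:
  Type 3: Regular (DFA/NFA/regex)
  Type 2: Context-free (PDA)
  Type 1: Context-sensitive
  Type 0: Recursively enumerable (TM)
'context-sensitive' corresponds to Type 1

1


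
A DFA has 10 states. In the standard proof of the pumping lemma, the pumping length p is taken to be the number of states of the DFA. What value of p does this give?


Pumping lemma for regular languages (standard proof):
Take p = |Q|, the number of DFA states.
Any string of length >= |Q| passes through |Q|+1 states while reading its first |Q| symbols,
so by pigeonhole some state repeats, giving the loop that can be pumped.
Here |Q| = 10
Therefore the proof uses p = 10

10


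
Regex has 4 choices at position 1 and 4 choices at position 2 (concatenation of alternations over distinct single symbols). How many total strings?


First group: 4 alternatives
Second group: 4 alternatives
Concatenation: each choice from group 1 pairs with each from group 2
Total = 4 x 4 = 16

16


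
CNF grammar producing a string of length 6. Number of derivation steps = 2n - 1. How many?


Chomsky Normal Form derivation:
String length n = 6
Each step either:
  - Splits a nonterminal into two (n-1 such steps)
  - Converts a nonterminal to terminal (n such steps)
Total = (n-1) + n = 2n - 1
= 2(6) - 1
= 12 - 1
= 11

11


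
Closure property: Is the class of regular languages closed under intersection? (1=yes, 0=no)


Regular languages are closed under all standard operations:
- Union: Yes (product construction)
- Intersection: Yes (product construction)
- Complement: Yes (swap accept/reject)
- Concatenation: Yes (NFA construction)
Operation: intersection -> Closed

1
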